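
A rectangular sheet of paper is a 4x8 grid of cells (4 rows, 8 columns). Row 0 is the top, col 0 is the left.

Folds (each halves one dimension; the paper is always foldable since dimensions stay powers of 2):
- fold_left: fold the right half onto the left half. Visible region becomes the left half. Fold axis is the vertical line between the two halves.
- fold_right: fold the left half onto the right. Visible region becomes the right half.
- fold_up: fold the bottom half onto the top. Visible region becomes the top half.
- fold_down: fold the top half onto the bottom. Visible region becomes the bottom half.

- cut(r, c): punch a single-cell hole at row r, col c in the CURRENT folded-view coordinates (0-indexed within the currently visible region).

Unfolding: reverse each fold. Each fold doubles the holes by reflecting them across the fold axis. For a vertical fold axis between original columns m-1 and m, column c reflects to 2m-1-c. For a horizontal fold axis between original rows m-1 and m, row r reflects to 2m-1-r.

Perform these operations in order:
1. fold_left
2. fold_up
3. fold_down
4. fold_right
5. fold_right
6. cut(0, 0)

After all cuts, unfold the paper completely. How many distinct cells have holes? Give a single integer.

Answer: 32

Derivation:
Op 1 fold_left: fold axis v@4; visible region now rows[0,4) x cols[0,4) = 4x4
Op 2 fold_up: fold axis h@2; visible region now rows[0,2) x cols[0,4) = 2x4
Op 3 fold_down: fold axis h@1; visible region now rows[1,2) x cols[0,4) = 1x4
Op 4 fold_right: fold axis v@2; visible region now rows[1,2) x cols[2,4) = 1x2
Op 5 fold_right: fold axis v@3; visible region now rows[1,2) x cols[3,4) = 1x1
Op 6 cut(0, 0): punch at orig (1,3); cuts so far [(1, 3)]; region rows[1,2) x cols[3,4) = 1x1
Unfold 1 (reflect across v@3): 2 holes -> [(1, 2), (1, 3)]
Unfold 2 (reflect across v@2): 4 holes -> [(1, 0), (1, 1), (1, 2), (1, 3)]
Unfold 3 (reflect across h@1): 8 holes -> [(0, 0), (0, 1), (0, 2), (0, 3), (1, 0), (1, 1), (1, 2), (1, 3)]
Unfold 4 (reflect across h@2): 16 holes -> [(0, 0), (0, 1), (0, 2), (0, 3), (1, 0), (1, 1), (1, 2), (1, 3), (2, 0), (2, 1), (2, 2), (2, 3), (3, 0), (3, 1), (3, 2), (3, 3)]
Unfold 5 (reflect across v@4): 32 holes -> [(0, 0), (0, 1), (0, 2), (0, 3), (0, 4), (0, 5), (0, 6), (0, 7), (1, 0), (1, 1), (1, 2), (1, 3), (1, 4), (1, 5), (1, 6), (1, 7), (2, 0), (2, 1), (2, 2), (2, 3), (2, 4), (2, 5), (2, 6), (2, 7), (3, 0), (3, 1), (3, 2), (3, 3), (3, 4), (3, 5), (3, 6), (3, 7)]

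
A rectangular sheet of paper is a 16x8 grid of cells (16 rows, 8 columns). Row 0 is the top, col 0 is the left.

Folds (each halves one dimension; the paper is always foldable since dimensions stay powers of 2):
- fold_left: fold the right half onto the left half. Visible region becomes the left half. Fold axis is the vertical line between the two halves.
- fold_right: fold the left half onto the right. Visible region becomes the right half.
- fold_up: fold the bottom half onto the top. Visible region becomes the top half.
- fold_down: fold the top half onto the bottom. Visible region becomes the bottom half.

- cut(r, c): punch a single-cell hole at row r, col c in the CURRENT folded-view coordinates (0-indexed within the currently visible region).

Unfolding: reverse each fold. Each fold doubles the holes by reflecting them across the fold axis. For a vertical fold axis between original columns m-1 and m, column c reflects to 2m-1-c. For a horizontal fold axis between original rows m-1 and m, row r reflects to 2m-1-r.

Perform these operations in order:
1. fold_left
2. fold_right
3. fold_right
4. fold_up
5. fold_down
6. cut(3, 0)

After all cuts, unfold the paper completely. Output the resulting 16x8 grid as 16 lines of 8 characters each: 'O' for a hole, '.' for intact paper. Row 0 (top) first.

Answer: OOOOOOOO
........
........
........
........
........
........
OOOOOOOO
OOOOOOOO
........
........
........
........
........
........
OOOOOOOO

Derivation:
Op 1 fold_left: fold axis v@4; visible region now rows[0,16) x cols[0,4) = 16x4
Op 2 fold_right: fold axis v@2; visible region now rows[0,16) x cols[2,4) = 16x2
Op 3 fold_right: fold axis v@3; visible region now rows[0,16) x cols[3,4) = 16x1
Op 4 fold_up: fold axis h@8; visible region now rows[0,8) x cols[3,4) = 8x1
Op 5 fold_down: fold axis h@4; visible region now rows[4,8) x cols[3,4) = 4x1
Op 6 cut(3, 0): punch at orig (7,3); cuts so far [(7, 3)]; region rows[4,8) x cols[3,4) = 4x1
Unfold 1 (reflect across h@4): 2 holes -> [(0, 3), (7, 3)]
Unfold 2 (reflect across h@8): 4 holes -> [(0, 3), (7, 3), (8, 3), (15, 3)]
Unfold 3 (reflect across v@3): 8 holes -> [(0, 2), (0, 3), (7, 2), (7, 3), (8, 2), (8, 3), (15, 2), (15, 3)]
Unfold 4 (reflect across v@2): 16 holes -> [(0, 0), (0, 1), (0, 2), (0, 3), (7, 0), (7, 1), (7, 2), (7, 3), (8, 0), (8, 1), (8, 2), (8, 3), (15, 0), (15, 1), (15, 2), (15, 3)]
Unfold 5 (reflect across v@4): 32 holes -> [(0, 0), (0, 1), (0, 2), (0, 3), (0, 4), (0, 5), (0, 6), (0, 7), (7, 0), (7, 1), (7, 2), (7, 3), (7, 4), (7, 5), (7, 6), (7, 7), (8, 0), (8, 1), (8, 2), (8, 3), (8, 4), (8, 5), (8, 6), (8, 7), (15, 0), (15, 1), (15, 2), (15, 3), (15, 4), (15, 5), (15, 6), (15, 7)]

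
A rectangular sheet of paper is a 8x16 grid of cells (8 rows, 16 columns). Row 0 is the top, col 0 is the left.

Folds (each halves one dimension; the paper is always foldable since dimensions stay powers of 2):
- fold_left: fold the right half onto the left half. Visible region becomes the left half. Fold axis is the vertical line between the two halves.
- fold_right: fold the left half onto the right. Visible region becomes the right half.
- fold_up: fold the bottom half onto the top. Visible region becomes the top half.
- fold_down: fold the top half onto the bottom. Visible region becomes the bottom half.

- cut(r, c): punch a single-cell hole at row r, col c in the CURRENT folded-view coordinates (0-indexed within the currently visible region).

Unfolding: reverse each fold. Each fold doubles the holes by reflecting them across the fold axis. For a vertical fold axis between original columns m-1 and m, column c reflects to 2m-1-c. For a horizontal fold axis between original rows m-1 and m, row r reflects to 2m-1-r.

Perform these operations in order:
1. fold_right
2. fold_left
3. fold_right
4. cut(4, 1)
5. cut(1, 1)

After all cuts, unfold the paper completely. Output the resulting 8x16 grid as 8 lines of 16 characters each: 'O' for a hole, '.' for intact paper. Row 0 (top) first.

Op 1 fold_right: fold axis v@8; visible region now rows[0,8) x cols[8,16) = 8x8
Op 2 fold_left: fold axis v@12; visible region now rows[0,8) x cols[8,12) = 8x4
Op 3 fold_right: fold axis v@10; visible region now rows[0,8) x cols[10,12) = 8x2
Op 4 cut(4, 1): punch at orig (4,11); cuts so far [(4, 11)]; region rows[0,8) x cols[10,12) = 8x2
Op 5 cut(1, 1): punch at orig (1,11); cuts so far [(1, 11), (4, 11)]; region rows[0,8) x cols[10,12) = 8x2
Unfold 1 (reflect across v@10): 4 holes -> [(1, 8), (1, 11), (4, 8), (4, 11)]
Unfold 2 (reflect across v@12): 8 holes -> [(1, 8), (1, 11), (1, 12), (1, 15), (4, 8), (4, 11), (4, 12), (4, 15)]
Unfold 3 (reflect across v@8): 16 holes -> [(1, 0), (1, 3), (1, 4), (1, 7), (1, 8), (1, 11), (1, 12), (1, 15), (4, 0), (4, 3), (4, 4), (4, 7), (4, 8), (4, 11), (4, 12), (4, 15)]

Answer: ................
O..OO..OO..OO..O
................
................
O..OO..OO..OO..O
................
................
................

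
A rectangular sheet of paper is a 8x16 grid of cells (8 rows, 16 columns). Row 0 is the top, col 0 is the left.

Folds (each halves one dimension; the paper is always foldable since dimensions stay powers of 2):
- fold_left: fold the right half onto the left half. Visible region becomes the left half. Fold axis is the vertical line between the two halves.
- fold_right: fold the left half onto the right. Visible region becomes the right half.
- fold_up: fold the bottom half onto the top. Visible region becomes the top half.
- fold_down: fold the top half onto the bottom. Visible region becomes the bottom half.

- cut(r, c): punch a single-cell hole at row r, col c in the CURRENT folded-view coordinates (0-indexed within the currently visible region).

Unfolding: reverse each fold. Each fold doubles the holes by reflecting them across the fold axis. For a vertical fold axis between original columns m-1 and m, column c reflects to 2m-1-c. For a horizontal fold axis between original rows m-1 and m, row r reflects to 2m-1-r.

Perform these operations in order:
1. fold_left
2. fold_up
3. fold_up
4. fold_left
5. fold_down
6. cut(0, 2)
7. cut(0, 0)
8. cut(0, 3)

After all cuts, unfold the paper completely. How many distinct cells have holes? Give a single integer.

Answer: 96

Derivation:
Op 1 fold_left: fold axis v@8; visible region now rows[0,8) x cols[0,8) = 8x8
Op 2 fold_up: fold axis h@4; visible region now rows[0,4) x cols[0,8) = 4x8
Op 3 fold_up: fold axis h@2; visible region now rows[0,2) x cols[0,8) = 2x8
Op 4 fold_left: fold axis v@4; visible region now rows[0,2) x cols[0,4) = 2x4
Op 5 fold_down: fold axis h@1; visible region now rows[1,2) x cols[0,4) = 1x4
Op 6 cut(0, 2): punch at orig (1,2); cuts so far [(1, 2)]; region rows[1,2) x cols[0,4) = 1x4
Op 7 cut(0, 0): punch at orig (1,0); cuts so far [(1, 0), (1, 2)]; region rows[1,2) x cols[0,4) = 1x4
Op 8 cut(0, 3): punch at orig (1,3); cuts so far [(1, 0), (1, 2), (1, 3)]; region rows[1,2) x cols[0,4) = 1x4
Unfold 1 (reflect across h@1): 6 holes -> [(0, 0), (0, 2), (0, 3), (1, 0), (1, 2), (1, 3)]
Unfold 2 (reflect across v@4): 12 holes -> [(0, 0), (0, 2), (0, 3), (0, 4), (0, 5), (0, 7), (1, 0), (1, 2), (1, 3), (1, 4), (1, 5), (1, 7)]
Unfold 3 (reflect across h@2): 24 holes -> [(0, 0), (0, 2), (0, 3), (0, 4), (0, 5), (0, 7), (1, 0), (1, 2), (1, 3), (1, 4), (1, 5), (1, 7), (2, 0), (2, 2), (2, 3), (2, 4), (2, 5), (2, 7), (3, 0), (3, 2), (3, 3), (3, 4), (3, 5), (3, 7)]
Unfold 4 (reflect across h@4): 48 holes -> [(0, 0), (0, 2), (0, 3), (0, 4), (0, 5), (0, 7), (1, 0), (1, 2), (1, 3), (1, 4), (1, 5), (1, 7), (2, 0), (2, 2), (2, 3), (2, 4), (2, 5), (2, 7), (3, 0), (3, 2), (3, 3), (3, 4), (3, 5), (3, 7), (4, 0), (4, 2), (4, 3), (4, 4), (4, 5), (4, 7), (5, 0), (5, 2), (5, 3), (5, 4), (5, 5), (5, 7), (6, 0), (6, 2), (6, 3), (6, 4), (6, 5), (6, 7), (7, 0), (7, 2), (7, 3), (7, 4), (7, 5), (7, 7)]
Unfold 5 (reflect across v@8): 96 holes -> [(0, 0), (0, 2), (0, 3), (0, 4), (0, 5), (0, 7), (0, 8), (0, 10), (0, 11), (0, 12), (0, 13), (0, 15), (1, 0), (1, 2), (1, 3), (1, 4), (1, 5), (1, 7), (1, 8), (1, 10), (1, 11), (1, 12), (1, 13), (1, 15), (2, 0), (2, 2), (2, 3), (2, 4), (2, 5), (2, 7), (2, 8), (2, 10), (2, 11), (2, 12), (2, 13), (2, 15), (3, 0), (3, 2), (3, 3), (3, 4), (3, 5), (3, 7), (3, 8), (3, 10), (3, 11), (3, 12), (3, 13), (3, 15), (4, 0), (4, 2), (4, 3), (4, 4), (4, 5), (4, 7), (4, 8), (4, 10), (4, 11), (4, 12), (4, 13), (4, 15), (5, 0), (5, 2), (5, 3), (5, 4), (5, 5), (5, 7), (5, 8), (5, 10), (5, 11), (5, 12), (5, 13), (5, 15), (6, 0), (6, 2), (6, 3), (6, 4), (6, 5), (6, 7), (6, 8), (6, 10), (6, 11), (6, 12), (6, 13), (6, 15), (7, 0), (7, 2), (7, 3), (7, 4), (7, 5), (7, 7), (7, 8), (7, 10), (7, 11), (7, 12), (7, 13), (7, 15)]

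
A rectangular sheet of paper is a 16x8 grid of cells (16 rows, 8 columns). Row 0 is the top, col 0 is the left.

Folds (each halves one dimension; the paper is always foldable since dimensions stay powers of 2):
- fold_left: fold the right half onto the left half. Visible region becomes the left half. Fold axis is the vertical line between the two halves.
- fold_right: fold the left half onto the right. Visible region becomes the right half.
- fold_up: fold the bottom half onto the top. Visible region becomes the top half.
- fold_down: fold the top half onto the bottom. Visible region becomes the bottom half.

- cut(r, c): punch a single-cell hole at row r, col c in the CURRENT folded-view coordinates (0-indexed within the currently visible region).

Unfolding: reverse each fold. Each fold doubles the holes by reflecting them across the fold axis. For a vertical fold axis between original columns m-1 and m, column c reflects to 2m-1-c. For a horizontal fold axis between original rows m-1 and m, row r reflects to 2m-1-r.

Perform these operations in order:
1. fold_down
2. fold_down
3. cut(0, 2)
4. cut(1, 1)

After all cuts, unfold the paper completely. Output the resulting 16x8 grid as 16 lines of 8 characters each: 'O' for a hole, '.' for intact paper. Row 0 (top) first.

Op 1 fold_down: fold axis h@8; visible region now rows[8,16) x cols[0,8) = 8x8
Op 2 fold_down: fold axis h@12; visible region now rows[12,16) x cols[0,8) = 4x8
Op 3 cut(0, 2): punch at orig (12,2); cuts so far [(12, 2)]; region rows[12,16) x cols[0,8) = 4x8
Op 4 cut(1, 1): punch at orig (13,1); cuts so far [(12, 2), (13, 1)]; region rows[12,16) x cols[0,8) = 4x8
Unfold 1 (reflect across h@12): 4 holes -> [(10, 1), (11, 2), (12, 2), (13, 1)]
Unfold 2 (reflect across h@8): 8 holes -> [(2, 1), (3, 2), (4, 2), (5, 1), (10, 1), (11, 2), (12, 2), (13, 1)]

Answer: ........
........
.O......
..O.....
..O.....
.O......
........
........
........
........
.O......
..O.....
..O.....
.O......
........
........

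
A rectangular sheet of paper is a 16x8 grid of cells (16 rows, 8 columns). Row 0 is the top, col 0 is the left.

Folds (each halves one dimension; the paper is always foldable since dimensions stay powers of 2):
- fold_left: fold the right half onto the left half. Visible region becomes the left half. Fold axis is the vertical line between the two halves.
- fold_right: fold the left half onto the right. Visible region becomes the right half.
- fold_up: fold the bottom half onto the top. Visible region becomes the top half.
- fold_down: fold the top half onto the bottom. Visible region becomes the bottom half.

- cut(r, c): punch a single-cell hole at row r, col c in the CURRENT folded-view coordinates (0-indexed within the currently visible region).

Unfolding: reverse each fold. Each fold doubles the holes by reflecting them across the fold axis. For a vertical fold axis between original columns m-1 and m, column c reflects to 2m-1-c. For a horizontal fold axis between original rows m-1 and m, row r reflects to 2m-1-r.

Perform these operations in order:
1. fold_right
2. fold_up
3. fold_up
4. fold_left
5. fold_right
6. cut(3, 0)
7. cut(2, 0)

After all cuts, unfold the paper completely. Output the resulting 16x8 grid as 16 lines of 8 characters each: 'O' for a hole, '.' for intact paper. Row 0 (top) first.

Answer: ........
........
OOOOOOOO
OOOOOOOO
OOOOOOOO
OOOOOOOO
........
........
........
........
OOOOOOOO
OOOOOOOO
OOOOOOOO
OOOOOOOO
........
........

Derivation:
Op 1 fold_right: fold axis v@4; visible region now rows[0,16) x cols[4,8) = 16x4
Op 2 fold_up: fold axis h@8; visible region now rows[0,8) x cols[4,8) = 8x4
Op 3 fold_up: fold axis h@4; visible region now rows[0,4) x cols[4,8) = 4x4
Op 4 fold_left: fold axis v@6; visible region now rows[0,4) x cols[4,6) = 4x2
Op 5 fold_right: fold axis v@5; visible region now rows[0,4) x cols[5,6) = 4x1
Op 6 cut(3, 0): punch at orig (3,5); cuts so far [(3, 5)]; region rows[0,4) x cols[5,6) = 4x1
Op 7 cut(2, 0): punch at orig (2,5); cuts so far [(2, 5), (3, 5)]; region rows[0,4) x cols[5,6) = 4x1
Unfold 1 (reflect across v@5): 4 holes -> [(2, 4), (2, 5), (3, 4), (3, 5)]
Unfold 2 (reflect across v@6): 8 holes -> [(2, 4), (2, 5), (2, 6), (2, 7), (3, 4), (3, 5), (3, 6), (3, 7)]
Unfold 3 (reflect across h@4): 16 holes -> [(2, 4), (2, 5), (2, 6), (2, 7), (3, 4), (3, 5), (3, 6), (3, 7), (4, 4), (4, 5), (4, 6), (4, 7), (5, 4), (5, 5), (5, 6), (5, 7)]
Unfold 4 (reflect across h@8): 32 holes -> [(2, 4), (2, 5), (2, 6), (2, 7), (3, 4), (3, 5), (3, 6), (3, 7), (4, 4), (4, 5), (4, 6), (4, 7), (5, 4), (5, 5), (5, 6), (5, 7), (10, 4), (10, 5), (10, 6), (10, 7), (11, 4), (11, 5), (11, 6), (11, 7), (12, 4), (12, 5), (12, 6), (12, 7), (13, 4), (13, 5), (13, 6), (13, 7)]
Unfold 5 (reflect across v@4): 64 holes -> [(2, 0), (2, 1), (2, 2), (2, 3), (2, 4), (2, 5), (2, 6), (2, 7), (3, 0), (3, 1), (3, 2), (3, 3), (3, 4), (3, 5), (3, 6), (3, 7), (4, 0), (4, 1), (4, 2), (4, 3), (4, 4), (4, 5), (4, 6), (4, 7), (5, 0), (5, 1), (5, 2), (5, 3), (5, 4), (5, 5), (5, 6), (5, 7), (10, 0), (10, 1), (10, 2), (10, 3), (10, 4), (10, 5), (10, 6), (10, 7), (11, 0), (11, 1), (11, 2), (11, 3), (11, 4), (11, 5), (11, 6), (11, 7), (12, 0), (12, 1), (12, 2), (12, 3), (12, 4), (12, 5), (12, 6), (12, 7), (13, 0), (13, 1), (13, 2), (13, 3), (13, 4), (13, 5), (13, 6), (13, 7)]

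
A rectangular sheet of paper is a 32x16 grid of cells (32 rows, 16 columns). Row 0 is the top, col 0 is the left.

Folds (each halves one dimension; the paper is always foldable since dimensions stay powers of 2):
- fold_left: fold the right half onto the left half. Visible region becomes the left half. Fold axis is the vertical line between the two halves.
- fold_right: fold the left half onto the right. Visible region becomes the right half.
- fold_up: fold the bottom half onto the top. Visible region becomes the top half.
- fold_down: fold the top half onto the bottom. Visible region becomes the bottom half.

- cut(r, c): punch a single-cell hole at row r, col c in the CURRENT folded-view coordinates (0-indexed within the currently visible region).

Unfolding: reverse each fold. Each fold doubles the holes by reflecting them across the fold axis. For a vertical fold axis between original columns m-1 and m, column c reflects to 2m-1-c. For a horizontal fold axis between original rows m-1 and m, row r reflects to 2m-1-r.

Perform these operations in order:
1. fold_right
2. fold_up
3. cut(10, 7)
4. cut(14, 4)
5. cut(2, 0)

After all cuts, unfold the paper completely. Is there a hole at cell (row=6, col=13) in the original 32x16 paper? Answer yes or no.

Answer: no

Derivation:
Op 1 fold_right: fold axis v@8; visible region now rows[0,32) x cols[8,16) = 32x8
Op 2 fold_up: fold axis h@16; visible region now rows[0,16) x cols[8,16) = 16x8
Op 3 cut(10, 7): punch at orig (10,15); cuts so far [(10, 15)]; region rows[0,16) x cols[8,16) = 16x8
Op 4 cut(14, 4): punch at orig (14,12); cuts so far [(10, 15), (14, 12)]; region rows[0,16) x cols[8,16) = 16x8
Op 5 cut(2, 0): punch at orig (2,8); cuts so far [(2, 8), (10, 15), (14, 12)]; region rows[0,16) x cols[8,16) = 16x8
Unfold 1 (reflect across h@16): 6 holes -> [(2, 8), (10, 15), (14, 12), (17, 12), (21, 15), (29, 8)]
Unfold 2 (reflect across v@8): 12 holes -> [(2, 7), (2, 8), (10, 0), (10, 15), (14, 3), (14, 12), (17, 3), (17, 12), (21, 0), (21, 15), (29, 7), (29, 8)]
Holes: [(2, 7), (2, 8), (10, 0), (10, 15), (14, 3), (14, 12), (17, 3), (17, 12), (21, 0), (21, 15), (29, 7), (29, 8)]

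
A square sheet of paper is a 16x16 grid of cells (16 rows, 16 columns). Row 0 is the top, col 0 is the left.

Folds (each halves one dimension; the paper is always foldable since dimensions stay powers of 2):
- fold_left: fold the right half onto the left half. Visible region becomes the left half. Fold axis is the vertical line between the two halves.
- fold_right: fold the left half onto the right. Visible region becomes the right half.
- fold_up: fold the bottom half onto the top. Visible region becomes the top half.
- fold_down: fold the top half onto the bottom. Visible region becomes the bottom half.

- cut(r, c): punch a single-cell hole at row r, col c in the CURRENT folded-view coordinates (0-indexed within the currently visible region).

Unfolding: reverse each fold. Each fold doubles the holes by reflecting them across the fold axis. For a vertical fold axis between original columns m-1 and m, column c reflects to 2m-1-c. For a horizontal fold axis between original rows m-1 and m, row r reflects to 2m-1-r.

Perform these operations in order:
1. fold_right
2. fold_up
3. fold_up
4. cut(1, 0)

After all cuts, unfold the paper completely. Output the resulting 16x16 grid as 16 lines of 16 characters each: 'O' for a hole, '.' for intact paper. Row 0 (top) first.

Answer: ................
.......OO.......
................
................
................
................
.......OO.......
................
................
.......OO.......
................
................
................
................
.......OO.......
................

Derivation:
Op 1 fold_right: fold axis v@8; visible region now rows[0,16) x cols[8,16) = 16x8
Op 2 fold_up: fold axis h@8; visible region now rows[0,8) x cols[8,16) = 8x8
Op 3 fold_up: fold axis h@4; visible region now rows[0,4) x cols[8,16) = 4x8
Op 4 cut(1, 0): punch at orig (1,8); cuts so far [(1, 8)]; region rows[0,4) x cols[8,16) = 4x8
Unfold 1 (reflect across h@4): 2 holes -> [(1, 8), (6, 8)]
Unfold 2 (reflect across h@8): 4 holes -> [(1, 8), (6, 8), (9, 8), (14, 8)]
Unfold 3 (reflect across v@8): 8 holes -> [(1, 7), (1, 8), (6, 7), (6, 8), (9, 7), (9, 8), (14, 7), (14, 8)]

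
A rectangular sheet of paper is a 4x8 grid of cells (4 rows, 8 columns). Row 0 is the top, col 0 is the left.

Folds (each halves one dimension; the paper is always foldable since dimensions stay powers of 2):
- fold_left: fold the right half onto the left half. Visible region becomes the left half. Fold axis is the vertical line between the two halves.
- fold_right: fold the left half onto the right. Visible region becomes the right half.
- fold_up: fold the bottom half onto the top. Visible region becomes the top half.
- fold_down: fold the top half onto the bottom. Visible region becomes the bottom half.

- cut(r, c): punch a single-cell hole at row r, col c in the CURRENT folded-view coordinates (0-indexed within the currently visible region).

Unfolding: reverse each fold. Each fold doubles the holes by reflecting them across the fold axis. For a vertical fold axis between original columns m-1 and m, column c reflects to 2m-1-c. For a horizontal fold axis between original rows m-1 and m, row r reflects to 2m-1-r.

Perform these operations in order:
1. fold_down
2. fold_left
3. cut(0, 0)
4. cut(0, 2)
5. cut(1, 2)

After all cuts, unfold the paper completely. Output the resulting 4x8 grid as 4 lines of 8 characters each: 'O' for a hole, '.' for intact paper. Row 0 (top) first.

Answer: ..O..O..
O.O..O.O
O.O..O.O
..O..O..

Derivation:
Op 1 fold_down: fold axis h@2; visible region now rows[2,4) x cols[0,8) = 2x8
Op 2 fold_left: fold axis v@4; visible region now rows[2,4) x cols[0,4) = 2x4
Op 3 cut(0, 0): punch at orig (2,0); cuts so far [(2, 0)]; region rows[2,4) x cols[0,4) = 2x4
Op 4 cut(0, 2): punch at orig (2,2); cuts so far [(2, 0), (2, 2)]; region rows[2,4) x cols[0,4) = 2x4
Op 5 cut(1, 2): punch at orig (3,2); cuts so far [(2, 0), (2, 2), (3, 2)]; region rows[2,4) x cols[0,4) = 2x4
Unfold 1 (reflect across v@4): 6 holes -> [(2, 0), (2, 2), (2, 5), (2, 7), (3, 2), (3, 5)]
Unfold 2 (reflect across h@2): 12 holes -> [(0, 2), (0, 5), (1, 0), (1, 2), (1, 5), (1, 7), (2, 0), (2, 2), (2, 5), (2, 7), (3, 2), (3, 5)]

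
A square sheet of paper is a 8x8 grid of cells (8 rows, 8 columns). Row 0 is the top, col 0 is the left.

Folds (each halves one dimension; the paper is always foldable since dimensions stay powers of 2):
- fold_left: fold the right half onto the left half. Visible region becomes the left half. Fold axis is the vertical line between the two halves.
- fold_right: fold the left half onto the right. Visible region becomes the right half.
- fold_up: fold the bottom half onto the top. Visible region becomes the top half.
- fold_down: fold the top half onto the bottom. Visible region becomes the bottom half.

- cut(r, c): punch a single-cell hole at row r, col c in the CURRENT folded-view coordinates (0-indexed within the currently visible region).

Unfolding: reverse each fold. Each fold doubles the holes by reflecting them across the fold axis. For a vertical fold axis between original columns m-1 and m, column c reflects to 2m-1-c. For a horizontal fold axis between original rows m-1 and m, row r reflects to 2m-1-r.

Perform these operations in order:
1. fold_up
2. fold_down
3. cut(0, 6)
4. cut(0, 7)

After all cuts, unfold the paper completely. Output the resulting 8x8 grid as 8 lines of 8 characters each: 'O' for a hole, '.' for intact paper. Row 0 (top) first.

Op 1 fold_up: fold axis h@4; visible region now rows[0,4) x cols[0,8) = 4x8
Op 2 fold_down: fold axis h@2; visible region now rows[2,4) x cols[0,8) = 2x8
Op 3 cut(0, 6): punch at orig (2,6); cuts so far [(2, 6)]; region rows[2,4) x cols[0,8) = 2x8
Op 4 cut(0, 7): punch at orig (2,7); cuts so far [(2, 6), (2, 7)]; region rows[2,4) x cols[0,8) = 2x8
Unfold 1 (reflect across h@2): 4 holes -> [(1, 6), (1, 7), (2, 6), (2, 7)]
Unfold 2 (reflect across h@4): 8 holes -> [(1, 6), (1, 7), (2, 6), (2, 7), (5, 6), (5, 7), (6, 6), (6, 7)]

Answer: ........
......OO
......OO
........
........
......OO
......OO
........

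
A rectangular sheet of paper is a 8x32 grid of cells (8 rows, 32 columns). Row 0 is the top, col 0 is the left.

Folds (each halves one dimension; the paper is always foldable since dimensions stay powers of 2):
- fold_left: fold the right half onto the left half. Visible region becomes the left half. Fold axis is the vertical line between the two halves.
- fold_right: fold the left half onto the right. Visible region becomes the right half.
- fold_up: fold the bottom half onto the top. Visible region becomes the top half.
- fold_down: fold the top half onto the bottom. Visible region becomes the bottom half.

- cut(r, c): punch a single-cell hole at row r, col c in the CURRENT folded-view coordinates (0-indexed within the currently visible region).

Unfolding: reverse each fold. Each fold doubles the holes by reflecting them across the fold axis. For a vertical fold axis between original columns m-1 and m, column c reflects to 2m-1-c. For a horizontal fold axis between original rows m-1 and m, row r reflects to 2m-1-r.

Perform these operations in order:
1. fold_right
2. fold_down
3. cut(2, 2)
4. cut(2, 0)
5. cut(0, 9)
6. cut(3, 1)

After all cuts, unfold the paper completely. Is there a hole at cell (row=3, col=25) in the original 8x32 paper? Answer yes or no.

Answer: yes

Derivation:
Op 1 fold_right: fold axis v@16; visible region now rows[0,8) x cols[16,32) = 8x16
Op 2 fold_down: fold axis h@4; visible region now rows[4,8) x cols[16,32) = 4x16
Op 3 cut(2, 2): punch at orig (6,18); cuts so far [(6, 18)]; region rows[4,8) x cols[16,32) = 4x16
Op 4 cut(2, 0): punch at orig (6,16); cuts so far [(6, 16), (6, 18)]; region rows[4,8) x cols[16,32) = 4x16
Op 5 cut(0, 9): punch at orig (4,25); cuts so far [(4, 25), (6, 16), (6, 18)]; region rows[4,8) x cols[16,32) = 4x16
Op 6 cut(3, 1): punch at orig (7,17); cuts so far [(4, 25), (6, 16), (6, 18), (7, 17)]; region rows[4,8) x cols[16,32) = 4x16
Unfold 1 (reflect across h@4): 8 holes -> [(0, 17), (1, 16), (1, 18), (3, 25), (4, 25), (6, 16), (6, 18), (7, 17)]
Unfold 2 (reflect across v@16): 16 holes -> [(0, 14), (0, 17), (1, 13), (1, 15), (1, 16), (1, 18), (3, 6), (3, 25), (4, 6), (4, 25), (6, 13), (6, 15), (6, 16), (6, 18), (7, 14), (7, 17)]
Holes: [(0, 14), (0, 17), (1, 13), (1, 15), (1, 16), (1, 18), (3, 6), (3, 25), (4, 6), (4, 25), (6, 13), (6, 15), (6, 16), (6, 18), (7, 14), (7, 17)]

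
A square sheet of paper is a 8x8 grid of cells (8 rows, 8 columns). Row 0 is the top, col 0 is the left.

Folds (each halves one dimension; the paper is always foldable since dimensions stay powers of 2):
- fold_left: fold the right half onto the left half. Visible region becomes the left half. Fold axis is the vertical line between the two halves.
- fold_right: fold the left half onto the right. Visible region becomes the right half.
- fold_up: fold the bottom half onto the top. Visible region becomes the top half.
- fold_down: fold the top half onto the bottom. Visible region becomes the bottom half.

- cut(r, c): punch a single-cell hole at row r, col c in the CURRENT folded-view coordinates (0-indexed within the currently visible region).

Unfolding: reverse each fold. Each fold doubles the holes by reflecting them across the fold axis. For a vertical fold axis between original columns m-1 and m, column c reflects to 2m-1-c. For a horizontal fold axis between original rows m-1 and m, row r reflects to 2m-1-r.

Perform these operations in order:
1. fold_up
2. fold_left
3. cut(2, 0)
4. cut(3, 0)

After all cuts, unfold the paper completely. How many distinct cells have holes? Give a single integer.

Answer: 8

Derivation:
Op 1 fold_up: fold axis h@4; visible region now rows[0,4) x cols[0,8) = 4x8
Op 2 fold_left: fold axis v@4; visible region now rows[0,4) x cols[0,4) = 4x4
Op 3 cut(2, 0): punch at orig (2,0); cuts so far [(2, 0)]; region rows[0,4) x cols[0,4) = 4x4
Op 4 cut(3, 0): punch at orig (3,0); cuts so far [(2, 0), (3, 0)]; region rows[0,4) x cols[0,4) = 4x4
Unfold 1 (reflect across v@4): 4 holes -> [(2, 0), (2, 7), (3, 0), (3, 7)]
Unfold 2 (reflect across h@4): 8 holes -> [(2, 0), (2, 7), (3, 0), (3, 7), (4, 0), (4, 7), (5, 0), (5, 7)]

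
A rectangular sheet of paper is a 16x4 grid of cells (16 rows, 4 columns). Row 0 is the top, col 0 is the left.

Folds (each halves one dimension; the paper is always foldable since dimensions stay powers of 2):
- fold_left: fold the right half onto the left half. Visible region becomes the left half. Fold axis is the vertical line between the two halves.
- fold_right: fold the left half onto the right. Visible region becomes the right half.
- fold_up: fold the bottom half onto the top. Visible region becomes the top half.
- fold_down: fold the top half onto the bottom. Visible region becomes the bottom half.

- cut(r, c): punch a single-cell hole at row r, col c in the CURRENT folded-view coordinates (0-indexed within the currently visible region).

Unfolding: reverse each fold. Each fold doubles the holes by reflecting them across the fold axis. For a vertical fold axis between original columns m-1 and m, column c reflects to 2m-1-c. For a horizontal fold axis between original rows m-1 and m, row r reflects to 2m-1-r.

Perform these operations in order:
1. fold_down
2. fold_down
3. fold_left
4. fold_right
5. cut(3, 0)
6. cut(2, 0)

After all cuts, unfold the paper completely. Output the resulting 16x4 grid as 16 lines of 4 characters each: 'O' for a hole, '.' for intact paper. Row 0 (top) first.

Op 1 fold_down: fold axis h@8; visible region now rows[8,16) x cols[0,4) = 8x4
Op 2 fold_down: fold axis h@12; visible region now rows[12,16) x cols[0,4) = 4x4
Op 3 fold_left: fold axis v@2; visible region now rows[12,16) x cols[0,2) = 4x2
Op 4 fold_right: fold axis v@1; visible region now rows[12,16) x cols[1,2) = 4x1
Op 5 cut(3, 0): punch at orig (15,1); cuts so far [(15, 1)]; region rows[12,16) x cols[1,2) = 4x1
Op 6 cut(2, 0): punch at orig (14,1); cuts so far [(14, 1), (15, 1)]; region rows[12,16) x cols[1,2) = 4x1
Unfold 1 (reflect across v@1): 4 holes -> [(14, 0), (14, 1), (15, 0), (15, 1)]
Unfold 2 (reflect across v@2): 8 holes -> [(14, 0), (14, 1), (14, 2), (14, 3), (15, 0), (15, 1), (15, 2), (15, 3)]
Unfold 3 (reflect across h@12): 16 holes -> [(8, 0), (8, 1), (8, 2), (8, 3), (9, 0), (9, 1), (9, 2), (9, 3), (14, 0), (14, 1), (14, 2), (14, 3), (15, 0), (15, 1), (15, 2), (15, 3)]
Unfold 4 (reflect across h@8): 32 holes -> [(0, 0), (0, 1), (0, 2), (0, 3), (1, 0), (1, 1), (1, 2), (1, 3), (6, 0), (6, 1), (6, 2), (6, 3), (7, 0), (7, 1), (7, 2), (7, 3), (8, 0), (8, 1), (8, 2), (8, 3), (9, 0), (9, 1), (9, 2), (9, 3), (14, 0), (14, 1), (14, 2), (14, 3), (15, 0), (15, 1), (15, 2), (15, 3)]

Answer: OOOO
OOOO
....
....
....
....
OOOO
OOOO
OOOO
OOOO
....
....
....
....
OOOO
OOOO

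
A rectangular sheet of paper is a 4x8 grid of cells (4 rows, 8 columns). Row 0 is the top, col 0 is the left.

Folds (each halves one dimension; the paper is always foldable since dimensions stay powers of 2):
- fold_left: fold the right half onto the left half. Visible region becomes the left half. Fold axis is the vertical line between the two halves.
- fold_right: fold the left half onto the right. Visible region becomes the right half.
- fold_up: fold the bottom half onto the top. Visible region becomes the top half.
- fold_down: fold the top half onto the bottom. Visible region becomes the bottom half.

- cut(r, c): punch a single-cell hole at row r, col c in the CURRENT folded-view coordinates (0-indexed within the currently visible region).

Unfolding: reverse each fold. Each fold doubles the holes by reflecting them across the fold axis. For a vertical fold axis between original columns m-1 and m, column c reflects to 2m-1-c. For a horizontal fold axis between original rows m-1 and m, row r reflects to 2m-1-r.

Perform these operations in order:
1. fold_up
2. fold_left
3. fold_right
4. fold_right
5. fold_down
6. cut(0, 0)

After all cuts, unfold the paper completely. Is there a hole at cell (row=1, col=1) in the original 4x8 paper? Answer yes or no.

Op 1 fold_up: fold axis h@2; visible region now rows[0,2) x cols[0,8) = 2x8
Op 2 fold_left: fold axis v@4; visible region now rows[0,2) x cols[0,4) = 2x4
Op 3 fold_right: fold axis v@2; visible region now rows[0,2) x cols[2,4) = 2x2
Op 4 fold_right: fold axis v@3; visible region now rows[0,2) x cols[3,4) = 2x1
Op 5 fold_down: fold axis h@1; visible region now rows[1,2) x cols[3,4) = 1x1
Op 6 cut(0, 0): punch at orig (1,3); cuts so far [(1, 3)]; region rows[1,2) x cols[3,4) = 1x1
Unfold 1 (reflect across h@1): 2 holes -> [(0, 3), (1, 3)]
Unfold 2 (reflect across v@3): 4 holes -> [(0, 2), (0, 3), (1, 2), (1, 3)]
Unfold 3 (reflect across v@2): 8 holes -> [(0, 0), (0, 1), (0, 2), (0, 3), (1, 0), (1, 1), (1, 2), (1, 3)]
Unfold 4 (reflect across v@4): 16 holes -> [(0, 0), (0, 1), (0, 2), (0, 3), (0, 4), (0, 5), (0, 6), (0, 7), (1, 0), (1, 1), (1, 2), (1, 3), (1, 4), (1, 5), (1, 6), (1, 7)]
Unfold 5 (reflect across h@2): 32 holes -> [(0, 0), (0, 1), (0, 2), (0, 3), (0, 4), (0, 5), (0, 6), (0, 7), (1, 0), (1, 1), (1, 2), (1, 3), (1, 4), (1, 5), (1, 6), (1, 7), (2, 0), (2, 1), (2, 2), (2, 3), (2, 4), (2, 5), (2, 6), (2, 7), (3, 0), (3, 1), (3, 2), (3, 3), (3, 4), (3, 5), (3, 6), (3, 7)]
Holes: [(0, 0), (0, 1), (0, 2), (0, 3), (0, 4), (0, 5), (0, 6), (0, 7), (1, 0), (1, 1), (1, 2), (1, 3), (1, 4), (1, 5), (1, 6), (1, 7), (2, 0), (2, 1), (2, 2), (2, 3), (2, 4), (2, 5), (2, 6), (2, 7), (3, 0), (3, 1), (3, 2), (3, 3), (3, 4), (3, 5), (3, 6), (3, 7)]

Answer: yes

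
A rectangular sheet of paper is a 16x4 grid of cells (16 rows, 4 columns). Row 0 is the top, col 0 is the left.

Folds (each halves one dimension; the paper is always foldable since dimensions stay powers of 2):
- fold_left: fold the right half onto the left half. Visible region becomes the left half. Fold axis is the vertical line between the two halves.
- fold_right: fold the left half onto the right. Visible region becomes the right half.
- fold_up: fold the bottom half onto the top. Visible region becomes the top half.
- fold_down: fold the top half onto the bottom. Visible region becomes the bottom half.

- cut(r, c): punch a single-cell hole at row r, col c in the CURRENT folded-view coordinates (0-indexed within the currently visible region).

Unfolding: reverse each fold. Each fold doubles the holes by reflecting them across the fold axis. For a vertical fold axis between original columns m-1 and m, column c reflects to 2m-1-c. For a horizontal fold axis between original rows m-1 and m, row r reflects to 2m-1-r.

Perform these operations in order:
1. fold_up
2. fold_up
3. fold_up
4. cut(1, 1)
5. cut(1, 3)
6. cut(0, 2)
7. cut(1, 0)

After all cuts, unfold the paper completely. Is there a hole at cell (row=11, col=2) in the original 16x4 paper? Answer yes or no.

Answer: yes

Derivation:
Op 1 fold_up: fold axis h@8; visible region now rows[0,8) x cols[0,4) = 8x4
Op 2 fold_up: fold axis h@4; visible region now rows[0,4) x cols[0,4) = 4x4
Op 3 fold_up: fold axis h@2; visible region now rows[0,2) x cols[0,4) = 2x4
Op 4 cut(1, 1): punch at orig (1,1); cuts so far [(1, 1)]; region rows[0,2) x cols[0,4) = 2x4
Op 5 cut(1, 3): punch at orig (1,3); cuts so far [(1, 1), (1, 3)]; region rows[0,2) x cols[0,4) = 2x4
Op 6 cut(0, 2): punch at orig (0,2); cuts so far [(0, 2), (1, 1), (1, 3)]; region rows[0,2) x cols[0,4) = 2x4
Op 7 cut(1, 0): punch at orig (1,0); cuts so far [(0, 2), (1, 0), (1, 1), (1, 3)]; region rows[0,2) x cols[0,4) = 2x4
Unfold 1 (reflect across h@2): 8 holes -> [(0, 2), (1, 0), (1, 1), (1, 3), (2, 0), (2, 1), (2, 3), (3, 2)]
Unfold 2 (reflect across h@4): 16 holes -> [(0, 2), (1, 0), (1, 1), (1, 3), (2, 0), (2, 1), (2, 3), (3, 2), (4, 2), (5, 0), (5, 1), (5, 3), (6, 0), (6, 1), (6, 3), (7, 2)]
Unfold 3 (reflect across h@8): 32 holes -> [(0, 2), (1, 0), (1, 1), (1, 3), (2, 0), (2, 1), (2, 3), (3, 2), (4, 2), (5, 0), (5, 1), (5, 3), (6, 0), (6, 1), (6, 3), (7, 2), (8, 2), (9, 0), (9, 1), (9, 3), (10, 0), (10, 1), (10, 3), (11, 2), (12, 2), (13, 0), (13, 1), (13, 3), (14, 0), (14, 1), (14, 3), (15, 2)]
Holes: [(0, 2), (1, 0), (1, 1), (1, 3), (2, 0), (2, 1), (2, 3), (3, 2), (4, 2), (5, 0), (5, 1), (5, 3), (6, 0), (6, 1), (6, 3), (7, 2), (8, 2), (9, 0), (9, 1), (9, 3), (10, 0), (10, 1), (10, 3), (11, 2), (12, 2), (13, 0), (13, 1), (13, 3), (14, 0), (14, 1), (14, 3), (15, 2)]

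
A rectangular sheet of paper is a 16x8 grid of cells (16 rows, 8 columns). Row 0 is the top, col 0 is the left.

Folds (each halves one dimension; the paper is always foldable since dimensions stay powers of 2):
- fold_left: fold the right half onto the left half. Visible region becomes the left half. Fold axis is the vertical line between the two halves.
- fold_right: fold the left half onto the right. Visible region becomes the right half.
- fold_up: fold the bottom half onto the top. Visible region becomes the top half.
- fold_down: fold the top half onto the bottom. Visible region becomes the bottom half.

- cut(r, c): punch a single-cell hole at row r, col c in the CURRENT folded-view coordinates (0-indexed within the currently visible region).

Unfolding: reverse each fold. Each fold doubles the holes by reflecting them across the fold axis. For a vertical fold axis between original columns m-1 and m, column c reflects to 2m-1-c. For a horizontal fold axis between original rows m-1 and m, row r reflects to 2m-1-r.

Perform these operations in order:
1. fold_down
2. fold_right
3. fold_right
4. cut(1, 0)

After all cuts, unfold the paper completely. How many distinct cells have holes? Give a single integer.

Op 1 fold_down: fold axis h@8; visible region now rows[8,16) x cols[0,8) = 8x8
Op 2 fold_right: fold axis v@4; visible region now rows[8,16) x cols[4,8) = 8x4
Op 3 fold_right: fold axis v@6; visible region now rows[8,16) x cols[6,8) = 8x2
Op 4 cut(1, 0): punch at orig (9,6); cuts so far [(9, 6)]; region rows[8,16) x cols[6,8) = 8x2
Unfold 1 (reflect across v@6): 2 holes -> [(9, 5), (9, 6)]
Unfold 2 (reflect across v@4): 4 holes -> [(9, 1), (9, 2), (9, 5), (9, 6)]
Unfold 3 (reflect across h@8): 8 holes -> [(6, 1), (6, 2), (6, 5), (6, 6), (9, 1), (9, 2), (9, 5), (9, 6)]

Answer: 8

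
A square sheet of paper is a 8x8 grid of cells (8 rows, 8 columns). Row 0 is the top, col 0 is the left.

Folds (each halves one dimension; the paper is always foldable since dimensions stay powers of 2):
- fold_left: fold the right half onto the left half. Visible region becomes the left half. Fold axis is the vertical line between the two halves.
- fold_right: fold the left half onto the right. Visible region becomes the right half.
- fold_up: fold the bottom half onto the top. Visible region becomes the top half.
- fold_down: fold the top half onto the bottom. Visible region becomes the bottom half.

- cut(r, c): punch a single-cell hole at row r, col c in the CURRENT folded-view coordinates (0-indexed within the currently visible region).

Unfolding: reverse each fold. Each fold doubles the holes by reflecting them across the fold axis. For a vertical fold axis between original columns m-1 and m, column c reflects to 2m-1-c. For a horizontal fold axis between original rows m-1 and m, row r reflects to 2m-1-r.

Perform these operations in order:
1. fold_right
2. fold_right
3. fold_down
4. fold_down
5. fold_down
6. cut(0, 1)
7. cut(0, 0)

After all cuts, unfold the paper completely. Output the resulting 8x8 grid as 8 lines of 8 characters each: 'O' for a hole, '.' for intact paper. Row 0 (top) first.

Op 1 fold_right: fold axis v@4; visible region now rows[0,8) x cols[4,8) = 8x4
Op 2 fold_right: fold axis v@6; visible region now rows[0,8) x cols[6,8) = 8x2
Op 3 fold_down: fold axis h@4; visible region now rows[4,8) x cols[6,8) = 4x2
Op 4 fold_down: fold axis h@6; visible region now rows[6,8) x cols[6,8) = 2x2
Op 5 fold_down: fold axis h@7; visible region now rows[7,8) x cols[6,8) = 1x2
Op 6 cut(0, 1): punch at orig (7,7); cuts so far [(7, 7)]; region rows[7,8) x cols[6,8) = 1x2
Op 7 cut(0, 0): punch at orig (7,6); cuts so far [(7, 6), (7, 7)]; region rows[7,8) x cols[6,8) = 1x2
Unfold 1 (reflect across h@7): 4 holes -> [(6, 6), (6, 7), (7, 6), (7, 7)]
Unfold 2 (reflect across h@6): 8 holes -> [(4, 6), (4, 7), (5, 6), (5, 7), (6, 6), (6, 7), (7, 6), (7, 7)]
Unfold 3 (reflect across h@4): 16 holes -> [(0, 6), (0, 7), (1, 6), (1, 7), (2, 6), (2, 7), (3, 6), (3, 7), (4, 6), (4, 7), (5, 6), (5, 7), (6, 6), (6, 7), (7, 6), (7, 7)]
Unfold 4 (reflect across v@6): 32 holes -> [(0, 4), (0, 5), (0, 6), (0, 7), (1, 4), (1, 5), (1, 6), (1, 7), (2, 4), (2, 5), (2, 6), (2, 7), (3, 4), (3, 5), (3, 6), (3, 7), (4, 4), (4, 5), (4, 6), (4, 7), (5, 4), (5, 5), (5, 6), (5, 7), (6, 4), (6, 5), (6, 6), (6, 7), (7, 4), (7, 5), (7, 6), (7, 7)]
Unfold 5 (reflect across v@4): 64 holes -> [(0, 0), (0, 1), (0, 2), (0, 3), (0, 4), (0, 5), (0, 6), (0, 7), (1, 0), (1, 1), (1, 2), (1, 3), (1, 4), (1, 5), (1, 6), (1, 7), (2, 0), (2, 1), (2, 2), (2, 3), (2, 4), (2, 5), (2, 6), (2, 7), (3, 0), (3, 1), (3, 2), (3, 3), (3, 4), (3, 5), (3, 6), (3, 7), (4, 0), (4, 1), (4, 2), (4, 3), (4, 4), (4, 5), (4, 6), (4, 7), (5, 0), (5, 1), (5, 2), (5, 3), (5, 4), (5, 5), (5, 6), (5, 7), (6, 0), (6, 1), (6, 2), (6, 3), (6, 4), (6, 5), (6, 6), (6, 7), (7, 0), (7, 1), (7, 2), (7, 3), (7, 4), (7, 5), (7, 6), (7, 7)]

Answer: OOOOOOOO
OOOOOOOO
OOOOOOOO
OOOOOOOO
OOOOOOOO
OOOOOOOO
OOOOOOOO
OOOOOOOO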